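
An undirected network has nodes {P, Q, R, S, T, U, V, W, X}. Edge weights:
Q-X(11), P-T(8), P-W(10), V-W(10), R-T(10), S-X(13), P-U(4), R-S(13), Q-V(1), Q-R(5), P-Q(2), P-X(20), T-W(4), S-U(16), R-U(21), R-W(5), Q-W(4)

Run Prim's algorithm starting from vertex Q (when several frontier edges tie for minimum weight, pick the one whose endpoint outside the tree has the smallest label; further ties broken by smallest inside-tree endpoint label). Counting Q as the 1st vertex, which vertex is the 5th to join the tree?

Prim, starting at Q.
Step 1: cheapest edge leaving the tree is Q-V (1); add V.
Step 2: cheapest edge leaving the tree is P-Q (2); add P.
Step 3: cheapest edge leaving the tree is P-U (4); add U.
Step 4: cheapest edge leaving the tree is Q-W (4); add W.
Step 5: cheapest edge leaving the tree is T-W (4); add T.
Step 6: cheapest edge leaving the tree is Q-R (5); add R.
Step 7: cheapest edge leaving the tree is Q-X (11); add X.
Step 8: cheapest edge leaving the tree is R-S (13); add S.
Vertex order: Q, V, P, U, W, T, R, X, S. The 5th vertex is W.

W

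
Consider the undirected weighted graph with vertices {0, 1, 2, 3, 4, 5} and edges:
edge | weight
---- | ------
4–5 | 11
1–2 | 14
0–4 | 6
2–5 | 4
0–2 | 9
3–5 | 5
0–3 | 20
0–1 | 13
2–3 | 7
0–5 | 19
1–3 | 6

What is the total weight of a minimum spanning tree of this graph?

30

Kruskal: consider edges lightest-first.
2–5 (4): add — endpoints in different components.
3–5 (5): add — endpoints in different components.
0–4 (6): add — endpoints in different components.
1–3 (6): add — endpoints in different components.
2–3 (7): skip — 2 and 3 already connected.
0–2 (9): add — endpoints in different components.
MST edges: 2–5, 3–5, 0–4, 1–3, 0–2; total weight 4+5+6+6+9 = 30.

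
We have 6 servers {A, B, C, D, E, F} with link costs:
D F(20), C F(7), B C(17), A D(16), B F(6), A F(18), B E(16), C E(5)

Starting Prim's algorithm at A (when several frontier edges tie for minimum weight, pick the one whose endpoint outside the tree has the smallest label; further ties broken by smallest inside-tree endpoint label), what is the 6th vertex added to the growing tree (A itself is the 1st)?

E

Prim's algorithm from A:
Step 1: cheapest edge leaving the tree is A D (16); add D.
Step 2: cheapest edge leaving the tree is A F (18); add F.
Step 3: cheapest edge leaving the tree is B F (6); add B.
Step 4: cheapest edge leaving the tree is C F (7); add C.
Step 5: cheapest edge leaving the tree is C E (5); add E.
Vertex order: A, D, F, B, C, E. The 6th vertex is E.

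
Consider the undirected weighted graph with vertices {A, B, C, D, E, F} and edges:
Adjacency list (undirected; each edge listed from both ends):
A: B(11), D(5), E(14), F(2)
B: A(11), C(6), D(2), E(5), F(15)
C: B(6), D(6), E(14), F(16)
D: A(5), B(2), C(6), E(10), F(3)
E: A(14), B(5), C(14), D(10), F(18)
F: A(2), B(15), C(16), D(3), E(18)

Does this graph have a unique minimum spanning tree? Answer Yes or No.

Kruskal: consider edges lightest-first.
A-F (2): add — endpoints in different components.
B-D (2): add — endpoints in different components.
D-F (3): add — endpoints in different components.
A-D (5): skip — A and D already connected.
B-E (5): add — endpoints in different components.
B-C (6): add — endpoints in different components.
Non-tree edge C-D has weight 6, equal to the heaviest edge on its tree cycle — swapping gives another MST of the same weight. Not unique.

No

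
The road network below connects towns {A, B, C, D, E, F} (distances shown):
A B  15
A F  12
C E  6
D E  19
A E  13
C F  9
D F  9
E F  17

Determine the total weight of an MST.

51

Kruskal's algorithm — process edges by increasing weight (ties by edge label):
C E (6): add. Components now {A} {B} {C,E} {D} {F}
C F (9): add. Components now {A} {B} {C,E,F} {D}
D F (9): add. Components now {A} {B} {C,D,E,F}
A F (12): add. Components now {A,C,D,E,F} {B}
A E (13): skip — A and E already connected.
A B (15): add. Components now {A,B,C,D,E,F}
MST edges: C E, C F, D F, A F, A B; total weight 6+9+9+12+15 = 51.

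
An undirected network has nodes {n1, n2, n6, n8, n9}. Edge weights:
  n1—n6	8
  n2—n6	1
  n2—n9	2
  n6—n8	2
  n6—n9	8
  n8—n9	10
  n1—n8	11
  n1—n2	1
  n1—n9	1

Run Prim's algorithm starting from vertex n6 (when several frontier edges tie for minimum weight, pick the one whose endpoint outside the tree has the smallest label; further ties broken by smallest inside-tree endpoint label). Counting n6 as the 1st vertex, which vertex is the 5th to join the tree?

Prim, starting at n6.
Step 1: cheapest edge leaving the tree is n2—n6 (1); add n2.
Step 2: cheapest edge leaving the tree is n1—n2 (1); add n1.
Step 3: cheapest edge leaving the tree is n1—n9 (1); add n9.
Step 4: cheapest edge leaving the tree is n6—n8 (2); add n8.
Vertex order: n6, n2, n1, n9, n8. The 5th vertex is n8.

n8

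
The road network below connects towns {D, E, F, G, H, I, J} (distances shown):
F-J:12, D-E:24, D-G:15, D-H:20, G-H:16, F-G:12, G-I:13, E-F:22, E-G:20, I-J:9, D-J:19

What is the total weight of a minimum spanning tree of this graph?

Grow the tree from G using Prim:
Step 1: cheapest edge leaving the tree is F-G (12); add F.
Step 2: cheapest edge leaving the tree is F-J (12); add J.
Step 3: cheapest edge leaving the tree is I-J (9); add I.
Step 4: cheapest edge leaving the tree is D-G (15); add D.
Step 5: cheapest edge leaving the tree is G-H (16); add H.
Step 6: cheapest edge leaving the tree is E-G (20); add E.
MST edges: F-G, F-J, I-J, D-G, G-H, E-G; total weight 12+12+9+15+16+20 = 84.

84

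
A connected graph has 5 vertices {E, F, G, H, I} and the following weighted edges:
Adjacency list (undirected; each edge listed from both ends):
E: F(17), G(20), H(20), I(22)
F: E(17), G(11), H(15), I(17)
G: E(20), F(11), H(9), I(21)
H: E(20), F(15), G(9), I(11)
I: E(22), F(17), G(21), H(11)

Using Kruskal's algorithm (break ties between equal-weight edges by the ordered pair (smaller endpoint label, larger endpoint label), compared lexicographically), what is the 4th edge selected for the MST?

Kruskal's algorithm — process edges by increasing weight (ties by edge label):
G H (9): add — endpoints in different components.
F G (11): add — endpoints in different components.
H I (11): add — endpoints in different components.
F H (15): skip — F and H already connected.
E F (17): add — endpoints in different components.
The 4th edge added is E F.

E-F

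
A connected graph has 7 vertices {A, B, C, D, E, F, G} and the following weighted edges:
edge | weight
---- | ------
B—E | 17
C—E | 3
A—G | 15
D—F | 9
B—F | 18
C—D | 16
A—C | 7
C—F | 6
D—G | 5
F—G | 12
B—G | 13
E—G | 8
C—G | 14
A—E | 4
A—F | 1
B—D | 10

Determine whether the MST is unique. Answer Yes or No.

Kruskal's algorithm — process edges by increasing weight (ties by edge label):
A—F (1): add. Components now {A,F} {B} {C} {D} {E} {G}
C—E (3): add. Components now {A,F} {B} {C,E} {D} {G}
A—E (4): add. Components now {A,C,E,F} {B} {D} {G}
D—G (5): add. Components now {A,C,E,F} {B} {D,G}
C—F (6): skip — C and F already connected.
A—C (7): skip — A and C already connected.
E—G (8): add. Components now {A,C,D,E,F,G} {B}
D—F (9): skip — D and F already connected.
B—D (10): add. Components now {A,B,C,D,E,F,G}
Every non-tree edge has weight strictly greater than the heaviest edge on the tree path between its endpoints, so the MST is unique.

Yes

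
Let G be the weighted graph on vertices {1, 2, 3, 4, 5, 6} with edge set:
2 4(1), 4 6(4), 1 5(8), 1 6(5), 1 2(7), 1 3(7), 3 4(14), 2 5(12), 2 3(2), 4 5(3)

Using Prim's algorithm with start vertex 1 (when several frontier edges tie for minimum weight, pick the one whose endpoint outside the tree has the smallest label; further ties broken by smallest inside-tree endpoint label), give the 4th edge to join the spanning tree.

Grow the tree from 1 using Prim:
Step 1: cheapest edge leaving the tree is 1 6 (5); add 6.
Step 2: cheapest edge leaving the tree is 4 6 (4); add 4.
Step 3: cheapest edge leaving the tree is 2 4 (1); add 2.
Step 4: cheapest edge leaving the tree is 2 3 (2); add 3.
Step 5: cheapest edge leaving the tree is 4 5 (3); add 5.
The 4th edge added is 2 3.

2-3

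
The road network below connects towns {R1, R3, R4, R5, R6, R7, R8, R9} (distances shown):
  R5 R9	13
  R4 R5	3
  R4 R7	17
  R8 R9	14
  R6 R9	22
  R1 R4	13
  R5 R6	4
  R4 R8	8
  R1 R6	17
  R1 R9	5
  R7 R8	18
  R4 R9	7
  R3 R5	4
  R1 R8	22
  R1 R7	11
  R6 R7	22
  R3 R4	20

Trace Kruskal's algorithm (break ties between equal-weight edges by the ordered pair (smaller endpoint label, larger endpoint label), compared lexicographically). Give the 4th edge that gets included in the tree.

Kruskal's algorithm — process edges by increasing weight (ties by edge label):
R4 R5 (3): add — endpoints in different components.
R3 R5 (4): add — endpoints in different components.
R5 R6 (4): add — endpoints in different components.
R1 R9 (5): add — endpoints in different components.
R4 R9 (7): add — endpoints in different components.
R4 R8 (8): add — endpoints in different components.
R1 R7 (11): add — endpoints in different components.
The 4th edge added is R1 R9.

R1-R9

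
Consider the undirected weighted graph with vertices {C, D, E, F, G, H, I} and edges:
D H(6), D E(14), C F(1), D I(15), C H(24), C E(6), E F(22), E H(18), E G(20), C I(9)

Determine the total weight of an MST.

Grow the tree from F using Prim:
Step 1: frontier [C F 1, E F 22] → take C F (1); add C.
Step 2: frontier [C E 6, C I 9, C H 24, E F 22] → take C E (6); add E.
Step 3: frontier [C I 9, C H 24, D E 14, E H 18, E G 20] → take C I (9); add I.
Step 4: frontier [C H 24, D E 14, E H 18, E G 20, D I 15] → take D E (14); add D.
Step 5: frontier [C H 24, D H 6, E H 18, E G 20] → take D H (6); add H.
Step 6: frontier [E G 20] → take E G (20); add G.
MST edges: C F, C E, C I, D E, D H, E G; total weight 1+6+9+14+6+20 = 56.

56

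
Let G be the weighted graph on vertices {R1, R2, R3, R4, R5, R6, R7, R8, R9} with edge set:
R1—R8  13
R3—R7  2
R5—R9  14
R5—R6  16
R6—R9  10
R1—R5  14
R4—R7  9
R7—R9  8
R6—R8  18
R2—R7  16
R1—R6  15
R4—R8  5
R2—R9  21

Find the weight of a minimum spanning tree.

77

Prim's algorithm from R7:
Step 1: cheapest edge leaving the tree is R3—R7 (2); add R3.
Step 2: cheapest edge leaving the tree is R7—R9 (8); add R9.
Step 3: cheapest edge leaving the tree is R4—R7 (9); add R4.
Step 4: cheapest edge leaving the tree is R4—R8 (5); add R8.
Step 5: cheapest edge leaving the tree is R6—R9 (10); add R6.
Step 6: cheapest edge leaving the tree is R1—R8 (13); add R1.
Step 7: cheapest edge leaving the tree is R1—R5 (14); add R5.
Step 8: cheapest edge leaving the tree is R2—R7 (16); add R2.
MST edges: R3—R7, R7—R9, R4—R7, R4—R8, R6—R9, R1—R8, R1—R5, R2—R7; total weight 2+8+9+5+10+13+14+16 = 77.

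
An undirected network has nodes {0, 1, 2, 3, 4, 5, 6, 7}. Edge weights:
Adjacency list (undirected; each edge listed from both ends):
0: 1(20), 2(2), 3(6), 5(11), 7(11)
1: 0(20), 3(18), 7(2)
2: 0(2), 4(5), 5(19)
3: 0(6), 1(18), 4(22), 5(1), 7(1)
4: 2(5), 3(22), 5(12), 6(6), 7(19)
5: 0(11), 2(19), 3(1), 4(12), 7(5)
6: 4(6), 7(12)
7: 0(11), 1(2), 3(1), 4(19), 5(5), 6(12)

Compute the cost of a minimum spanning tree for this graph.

Kruskal's algorithm — process edges by increasing weight (ties by edge label):
3–5 (1): add — endpoints in different components.
3–7 (1): add — endpoints in different components.
0–2 (2): add — endpoints in different components.
1–7 (2): add — endpoints in different components.
2–4 (5): add — endpoints in different components.
5–7 (5): skip — 5 and 7 already connected.
0–3 (6): add — endpoints in different components.
4–6 (6): add — endpoints in different components.
MST edges: 3–5, 3–7, 0–2, 1–7, 2–4, 0–3, 4–6; total weight 1+1+2+2+5+6+6 = 23.

23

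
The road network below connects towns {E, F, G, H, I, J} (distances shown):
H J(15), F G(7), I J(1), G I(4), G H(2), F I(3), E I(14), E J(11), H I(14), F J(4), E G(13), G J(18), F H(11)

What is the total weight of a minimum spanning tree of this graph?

21

Kruskal's algorithm — process edges by increasing weight (ties by edge label):
I J (1): add. Components now {E} {F} {G} {H} {I,J}
G H (2): add. Components now {E} {F} {G,H} {I,J}
F I (3): add. Components now {E} {F,I,J} {G,H}
F J (4): skip — F and J already connected.
G I (4): add. Components now {E} {F,G,H,I,J}
F G (7): skip — F and G already connected.
E J (11): add. Components now {E,F,G,H,I,J}
MST edges: I J, G H, F I, G I, E J; total weight 1+2+3+4+11 = 21.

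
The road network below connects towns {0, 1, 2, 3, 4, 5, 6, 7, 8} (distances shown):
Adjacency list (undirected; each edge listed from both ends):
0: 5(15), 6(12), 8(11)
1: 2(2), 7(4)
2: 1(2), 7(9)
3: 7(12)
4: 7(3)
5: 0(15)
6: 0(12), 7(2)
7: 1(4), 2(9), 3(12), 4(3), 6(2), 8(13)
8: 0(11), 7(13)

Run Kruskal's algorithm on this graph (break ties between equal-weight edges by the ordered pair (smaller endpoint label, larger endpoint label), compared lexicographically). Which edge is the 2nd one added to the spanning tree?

6-7

Kruskal: consider edges lightest-first.
1 2 (2): add — endpoints in different components.
6 7 (2): add — endpoints in different components.
4 7 (3): add — endpoints in different components.
1 7 (4): add — endpoints in different components.
2 7 (9): skip — 2 and 7 already connected.
0 8 (11): add — endpoints in different components.
0 6 (12): add — endpoints in different components.
3 7 (12): add — endpoints in different components.
7 8 (13): skip — 7 and 8 already connected.
0 5 (15): add — endpoints in different components.
The 2nd edge added is 6 7.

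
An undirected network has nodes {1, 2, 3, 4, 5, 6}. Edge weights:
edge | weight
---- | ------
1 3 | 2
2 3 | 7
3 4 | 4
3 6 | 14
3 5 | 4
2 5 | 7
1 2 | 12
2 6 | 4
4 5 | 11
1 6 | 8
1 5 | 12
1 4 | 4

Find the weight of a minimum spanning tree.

21

Prim's algorithm from 3:
Step 1: frontier [1 3 2, 3 4 4, 3 5 4, 2 3 7, 3 6 14] → take 1 3 (2); add 1.
Step 2: frontier [1 4 4, 1 6 8, 1 2 12, 1 5 12, 3 4 4, 3 5 4, 2 3 7, 3 6 14] → take 1 4 (4); add 4.
Step 3: frontier [1 6 8, 1 2 12, 1 5 12, 3 5 4, 2 3 7, 3 6 14, 4 5 11] → take 3 5 (4); add 5.
Step 4: frontier [1 6 8, 1 2 12, 2 3 7, 3 6 14, 2 5 7] → take 2 3 (7); add 2.
Step 5: frontier [1 6 8, 2 6 4, 3 6 14] → take 2 6 (4); add 6.
MST edges: 1 3, 1 4, 3 5, 2 3, 2 6; total weight 2+4+4+7+4 = 21.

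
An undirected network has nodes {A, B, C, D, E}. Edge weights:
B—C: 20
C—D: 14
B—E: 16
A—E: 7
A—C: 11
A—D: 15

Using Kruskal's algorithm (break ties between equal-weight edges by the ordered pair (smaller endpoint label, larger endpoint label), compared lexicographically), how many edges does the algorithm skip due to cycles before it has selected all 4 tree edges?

Kruskal: consider edges lightest-first.
A—E (7): add — endpoints in different components.
A—C (11): add — endpoints in different components.
C—D (14): add — endpoints in different components.
A—D (15): skip — A and D already connected.
B—E (16): add — endpoints in different components.
Edges rejected before the tree was complete: 1.

1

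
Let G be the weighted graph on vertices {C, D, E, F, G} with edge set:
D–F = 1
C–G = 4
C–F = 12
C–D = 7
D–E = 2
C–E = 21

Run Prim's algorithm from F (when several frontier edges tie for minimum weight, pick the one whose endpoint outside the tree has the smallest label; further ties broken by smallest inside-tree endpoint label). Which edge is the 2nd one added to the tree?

D-E

Grow the tree from F using Prim:
Step 1: cheapest edge leaving the tree is D–F (1); add D.
Step 2: cheapest edge leaving the tree is D–E (2); add E.
Step 3: cheapest edge leaving the tree is C–D (7); add C.
Step 4: cheapest edge leaving the tree is C–G (4); add G.
The 2nd edge added is D–E.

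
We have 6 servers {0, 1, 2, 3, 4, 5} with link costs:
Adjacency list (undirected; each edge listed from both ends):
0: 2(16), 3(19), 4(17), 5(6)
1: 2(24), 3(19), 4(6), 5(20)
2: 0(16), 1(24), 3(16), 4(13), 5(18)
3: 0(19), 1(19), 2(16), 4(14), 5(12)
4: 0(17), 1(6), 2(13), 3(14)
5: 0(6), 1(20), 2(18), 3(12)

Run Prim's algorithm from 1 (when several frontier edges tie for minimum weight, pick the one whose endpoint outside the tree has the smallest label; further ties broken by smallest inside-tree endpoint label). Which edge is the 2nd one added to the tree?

Grow the tree from 1 using Prim:
Step 1: frontier [1-4 6, 1-3 19, 1-5 20, 1-2 24] → take 1-4 (6); add 4.
Step 2: frontier [1-3 19, 1-5 20, 1-2 24, 2-4 13, 3-4 14, 0-4 17] → take 2-4 (13); add 2.
Step 3: frontier [1-3 19, 1-5 20, 0-2 16, 2-3 16, 2-5 18, 3-4 14, 0-4 17] → take 3-4 (14); add 3.
Step 4: frontier [1-5 20, 0-2 16, 2-5 18, 3-5 12, 0-3 19, 0-4 17] → take 3-5 (12); add 5.
Step 5: frontier [0-2 16, 0-3 19, 0-4 17, 0-5 6] → take 0-5 (6); add 0.
The 2nd edge added is 2-4.

2-4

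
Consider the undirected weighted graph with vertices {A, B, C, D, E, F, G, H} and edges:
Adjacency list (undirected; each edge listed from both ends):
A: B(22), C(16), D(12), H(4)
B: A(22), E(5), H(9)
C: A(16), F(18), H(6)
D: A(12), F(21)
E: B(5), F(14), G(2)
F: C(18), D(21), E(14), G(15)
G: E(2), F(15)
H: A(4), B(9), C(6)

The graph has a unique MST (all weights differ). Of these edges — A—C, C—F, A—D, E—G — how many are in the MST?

Sort edges by weight, then run Kruskal:
E—G (2): add — endpoints in different components.
A—H (4): add — endpoints in different components.
B—E (5): add — endpoints in different components.
C—H (6): add — endpoints in different components.
B—H (9): add — endpoints in different components.
A—D (12): add — endpoints in different components.
E—F (14): add — endpoints in different components.
MST edge set: {E—G, A—H, B—E, C—H, B—H, A—D, E—F}.
Of the listed edges, {A—D, E—G} are in the MST → 2.

2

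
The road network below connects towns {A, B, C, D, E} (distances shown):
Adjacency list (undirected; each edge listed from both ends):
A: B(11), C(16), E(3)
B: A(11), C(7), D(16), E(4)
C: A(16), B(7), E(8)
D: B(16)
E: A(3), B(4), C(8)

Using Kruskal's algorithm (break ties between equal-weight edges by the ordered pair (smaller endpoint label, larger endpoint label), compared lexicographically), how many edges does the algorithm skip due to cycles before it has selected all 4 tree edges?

3

Kruskal: consider edges lightest-first.
A—E (3): add. Components now {A,E} {B} {C} {D}
B—E (4): add. Components now {A,B,E} {C} {D}
B—C (7): add. Components now {A,B,C,E} {D}
C—E (8): skip — C and E already connected.
A—B (11): skip — A and B already connected.
A—C (16): skip — A and C already connected.
B—D (16): add. Components now {A,B,C,D,E}
Edges rejected before the tree was complete: 3.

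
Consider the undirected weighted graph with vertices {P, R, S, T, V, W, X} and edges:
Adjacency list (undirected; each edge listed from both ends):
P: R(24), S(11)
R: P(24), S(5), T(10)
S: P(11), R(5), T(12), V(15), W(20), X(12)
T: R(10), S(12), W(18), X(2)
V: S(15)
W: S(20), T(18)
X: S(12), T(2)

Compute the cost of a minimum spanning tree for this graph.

Prim, starting at S.
Step 1: frontier [R–S 5, P–S 11, S–T 12, S–X 12, S–V 15, S–W 20] → take R–S (5); add R.
Step 2: frontier [R–T 10, P–R 24, P–S 11, S–T 12, S–X 12, S–V 15, S–W 20] → take R–T (10); add T.
Step 3: frontier [P–R 24, P–S 11, S–X 12, S–V 15, S–W 20, T–X 2, T–W 18] → take T–X (2); add X.
Step 4: frontier [P–R 24, P–S 11, S–V 15, S–W 20, T–W 18] → take P–S (11); add P.
Step 5: frontier [S–V 15, S–W 20, T–W 18] → take S–V (15); add V.
Step 6: frontier [S–W 20, T–W 18] → take T–W (18); add W.
MST edges: R–S, R–T, T–X, P–S, S–V, T–W; total weight 5+10+2+11+15+18 = 61.

61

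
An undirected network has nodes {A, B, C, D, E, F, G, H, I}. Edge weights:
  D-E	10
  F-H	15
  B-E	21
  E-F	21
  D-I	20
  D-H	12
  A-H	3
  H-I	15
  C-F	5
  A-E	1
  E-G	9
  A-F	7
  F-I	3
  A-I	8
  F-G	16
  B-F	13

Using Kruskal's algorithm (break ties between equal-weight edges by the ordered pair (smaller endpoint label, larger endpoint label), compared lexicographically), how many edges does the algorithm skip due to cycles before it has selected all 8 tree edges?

Kruskal's algorithm — process edges by increasing weight (ties by edge label):
A-E (1): add — endpoints in different components.
A-H (3): add — endpoints in different components.
F-I (3): add — endpoints in different components.
C-F (5): add — endpoints in different components.
A-F (7): add — endpoints in different components.
A-I (8): skip — A and I already connected.
E-G (9): add — endpoints in different components.
D-E (10): add — endpoints in different components.
D-H (12): skip — D and H already connected.
B-F (13): add — endpoints in different components.
Edges rejected before the tree was complete: 2.

2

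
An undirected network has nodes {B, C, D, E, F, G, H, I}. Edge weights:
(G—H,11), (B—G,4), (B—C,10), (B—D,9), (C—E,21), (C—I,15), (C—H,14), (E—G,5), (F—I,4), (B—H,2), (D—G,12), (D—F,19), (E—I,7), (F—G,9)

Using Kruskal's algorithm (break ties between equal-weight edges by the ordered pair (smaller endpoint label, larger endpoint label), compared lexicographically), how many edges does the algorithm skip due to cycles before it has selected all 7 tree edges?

Sort edges by weight, then run Kruskal:
B—H (2): add — endpoints in different components.
B—G (4): add — endpoints in different components.
F—I (4): add — endpoints in different components.
E—G (5): add — endpoints in different components.
E—I (7): add — endpoints in different components.
B—D (9): add — endpoints in different components.
F—G (9): skip — F and G already connected.
B—C (10): add — endpoints in different components.
Edges rejected before the tree was complete: 1.

1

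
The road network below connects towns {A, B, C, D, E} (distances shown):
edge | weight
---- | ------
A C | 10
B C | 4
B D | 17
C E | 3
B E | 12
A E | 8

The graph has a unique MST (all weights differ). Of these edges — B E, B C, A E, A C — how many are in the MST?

2

Kruskal's algorithm — process edges by increasing weight (ties by edge label):
C E (3): add — endpoints in different components.
B C (4): add — endpoints in different components.
A E (8): add — endpoints in different components.
A C (10): skip — A and C already connected.
B E (12): skip — B and E already connected.
B D (17): add — endpoints in different components.
MST edge set: {C E, B C, A E, B D}.
Of the listed edges, {B C, A E} are in the MST → 2.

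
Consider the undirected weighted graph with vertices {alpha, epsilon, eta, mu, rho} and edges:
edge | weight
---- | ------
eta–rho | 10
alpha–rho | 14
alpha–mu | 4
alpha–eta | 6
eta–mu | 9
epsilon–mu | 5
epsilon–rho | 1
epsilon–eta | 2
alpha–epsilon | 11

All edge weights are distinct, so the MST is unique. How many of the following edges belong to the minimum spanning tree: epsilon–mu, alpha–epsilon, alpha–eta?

1

Kruskal's algorithm — process edges by increasing weight (ties by edge label):
epsilon–rho (1): add. Components now {epsilon,rho} {eta} {alpha} {mu}
epsilon–eta (2): add. Components now {epsilon,eta,rho} {alpha} {mu}
alpha–mu (4): add. Components now {epsilon,eta,rho} {alpha,mu}
epsilon–mu (5): add. Components now {alpha,epsilon,eta,mu,rho}
MST edge set: {epsilon–rho, epsilon–eta, alpha–mu, epsilon–mu}.
Of the listed edges, {epsilon–mu} are in the MST → 1.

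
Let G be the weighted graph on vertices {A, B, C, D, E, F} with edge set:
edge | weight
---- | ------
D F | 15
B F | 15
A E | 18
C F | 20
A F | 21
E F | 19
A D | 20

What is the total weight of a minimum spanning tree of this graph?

Prim, starting at A.
Step 1: cheapest edge leaving the tree is A E (18); add E.
Step 2: cheapest edge leaving the tree is E F (19); add F.
Step 3: cheapest edge leaving the tree is B F (15); add B.
Step 4: cheapest edge leaving the tree is D F (15); add D.
Step 5: cheapest edge leaving the tree is C F (20); add C.
MST edges: A E, E F, B F, D F, C F; total weight 18+19+15+15+20 = 87.

87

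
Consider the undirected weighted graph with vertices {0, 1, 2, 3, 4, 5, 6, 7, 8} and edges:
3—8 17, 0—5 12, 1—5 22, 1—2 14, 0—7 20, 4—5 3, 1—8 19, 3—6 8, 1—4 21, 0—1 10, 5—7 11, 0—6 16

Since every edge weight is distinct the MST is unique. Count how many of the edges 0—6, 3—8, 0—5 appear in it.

3

Kruskal: consider edges lightest-first.
4—5 (3): add — endpoints in different components.
3—6 (8): add — endpoints in different components.
0—1 (10): add — endpoints in different components.
5—7 (11): add — endpoints in different components.
0—5 (12): add — endpoints in different components.
1—2 (14): add — endpoints in different components.
0—6 (16): add — endpoints in different components.
3—8 (17): add — endpoints in different components.
MST edge set: {4—5, 3—6, 0—1, 5—7, 0—5, 1—2, 0—6, 3—8}.
Of the listed edges, {0—6, 3—8, 0—5} are in the MST → 3.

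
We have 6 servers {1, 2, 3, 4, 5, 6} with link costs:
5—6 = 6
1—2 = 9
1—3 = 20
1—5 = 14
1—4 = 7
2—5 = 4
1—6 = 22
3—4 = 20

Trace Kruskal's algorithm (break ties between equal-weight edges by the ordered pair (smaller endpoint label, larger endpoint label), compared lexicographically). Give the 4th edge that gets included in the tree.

1-2

Sort edges by weight, then run Kruskal:
2—5 (4): add — endpoints in different components.
5—6 (6): add — endpoints in different components.
1—4 (7): add — endpoints in different components.
1—2 (9): add — endpoints in different components.
1—5 (14): skip — 1 and 5 already connected.
1—3 (20): add — endpoints in different components.
The 4th edge added is 1—2.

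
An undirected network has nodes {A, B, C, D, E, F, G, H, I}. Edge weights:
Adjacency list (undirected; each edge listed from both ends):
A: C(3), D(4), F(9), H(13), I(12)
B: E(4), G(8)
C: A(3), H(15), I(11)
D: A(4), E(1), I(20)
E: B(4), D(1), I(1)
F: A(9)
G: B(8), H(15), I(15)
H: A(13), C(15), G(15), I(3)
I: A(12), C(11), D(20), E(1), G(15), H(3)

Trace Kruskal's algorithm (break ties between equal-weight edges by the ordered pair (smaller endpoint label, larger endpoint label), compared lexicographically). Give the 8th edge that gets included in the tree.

A-F

Kruskal: consider edges lightest-first.
D—E (1): add — endpoints in different components.
E—I (1): add — endpoints in different components.
A—C (3): add — endpoints in different components.
H—I (3): add — endpoints in different components.
A—D (4): add — endpoints in different components.
B—E (4): add — endpoints in different components.
B—G (8): add — endpoints in different components.
A—F (9): add — endpoints in different components.
The 8th edge added is A—F.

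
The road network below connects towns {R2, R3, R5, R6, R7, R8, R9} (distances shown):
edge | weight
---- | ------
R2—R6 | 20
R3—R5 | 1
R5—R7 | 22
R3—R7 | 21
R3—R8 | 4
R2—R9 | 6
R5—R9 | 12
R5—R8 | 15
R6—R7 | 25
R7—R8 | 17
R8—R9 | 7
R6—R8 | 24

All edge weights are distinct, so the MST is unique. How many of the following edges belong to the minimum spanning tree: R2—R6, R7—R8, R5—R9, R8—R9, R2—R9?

4

Sort edges by weight, then run Kruskal:
R3—R5 (1): add. Components now {R7} {R3,R5} {R6} {R2} {R8} {R9}
R3—R8 (4): add. Components now {R7} {R3,R5,R8} {R6} {R2} {R9}
R2—R9 (6): add. Components now {R7} {R3,R5,R8} {R6} {R2,R9}
R8—R9 (7): add. Components now {R7} {R2,R3,R5,R8,R9} {R6}
R5—R9 (12): skip — R9 and R5 already connected.
R5—R8 (15): skip — R8 and R5 already connected.
R7—R8 (17): add. Components now {R2,R3,R5,R7,R8,R9} {R6}
R2—R6 (20): add. Components now {R2,R3,R5,R6,R7,R8,R9}
MST edge set: {R3—R5, R3—R8, R2—R9, R8—R9, R7—R8, R2—R6}.
Of the listed edges, {R2—R6, R7—R8, R8—R9, R2—R9} are in the MST → 4.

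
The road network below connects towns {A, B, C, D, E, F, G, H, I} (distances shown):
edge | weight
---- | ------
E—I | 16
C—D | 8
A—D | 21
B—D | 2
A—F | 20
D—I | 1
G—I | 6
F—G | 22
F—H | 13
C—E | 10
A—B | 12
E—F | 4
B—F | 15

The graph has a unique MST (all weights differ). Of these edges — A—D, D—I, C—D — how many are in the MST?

Kruskal: consider edges lightest-first.
D—I (1): add — endpoints in different components.
B—D (2): add — endpoints in different components.
E—F (4): add — endpoints in different components.
G—I (6): add — endpoints in different components.
C—D (8): add — endpoints in different components.
C—E (10): add — endpoints in different components.
A—B (12): add — endpoints in different components.
F—H (13): add — endpoints in different components.
MST edge set: {D—I, B—D, E—F, G—I, C—D, C—E, A—B, F—H}.
Of the listed edges, {D—I, C—D} are in the MST → 2.

2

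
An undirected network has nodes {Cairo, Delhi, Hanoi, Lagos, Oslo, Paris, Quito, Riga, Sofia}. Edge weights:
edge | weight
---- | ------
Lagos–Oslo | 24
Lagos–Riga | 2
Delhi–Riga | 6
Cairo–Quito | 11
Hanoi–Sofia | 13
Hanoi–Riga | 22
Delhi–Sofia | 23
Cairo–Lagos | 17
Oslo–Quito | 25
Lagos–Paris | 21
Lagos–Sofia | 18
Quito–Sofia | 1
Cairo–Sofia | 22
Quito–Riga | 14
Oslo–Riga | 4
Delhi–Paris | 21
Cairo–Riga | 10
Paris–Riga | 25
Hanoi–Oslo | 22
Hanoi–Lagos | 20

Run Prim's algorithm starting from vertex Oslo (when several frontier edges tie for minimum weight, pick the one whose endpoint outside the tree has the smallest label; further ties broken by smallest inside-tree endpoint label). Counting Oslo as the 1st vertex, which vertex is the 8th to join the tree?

Hanoi

Prim, starting at Oslo.
Step 1: cheapest edge leaving the tree is Oslo–Riga (4); add Riga.
Step 2: cheapest edge leaving the tree is Lagos–Riga (2); add Lagos.
Step 3: cheapest edge leaving the tree is Delhi–Riga (6); add Delhi.
Step 4: cheapest edge leaving the tree is Cairo–Riga (10); add Cairo.
Step 5: cheapest edge leaving the tree is Cairo–Quito (11); add Quito.
Step 6: cheapest edge leaving the tree is Quito–Sofia (1); add Sofia.
Step 7: cheapest edge leaving the tree is Hanoi–Sofia (13); add Hanoi.
Step 8: cheapest edge leaving the tree is Delhi–Paris (21); add Paris.
Vertex order: Oslo, Riga, Lagos, Delhi, Cairo, Quito, Sofia, Hanoi, Paris. The 8th vertex is Hanoi.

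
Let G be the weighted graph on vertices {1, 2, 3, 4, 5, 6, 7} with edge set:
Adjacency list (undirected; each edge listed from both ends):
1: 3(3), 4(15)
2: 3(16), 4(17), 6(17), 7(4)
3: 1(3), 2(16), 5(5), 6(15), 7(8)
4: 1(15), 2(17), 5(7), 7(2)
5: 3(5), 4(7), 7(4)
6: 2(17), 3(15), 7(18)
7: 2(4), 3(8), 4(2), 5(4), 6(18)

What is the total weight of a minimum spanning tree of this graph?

33

Kruskal: consider edges lightest-first.
4 7 (2): add. Components now {1} {2} {3} {4,7} {5} {6}
1 3 (3): add. Components now {1,3} {2} {4,7} {5} {6}
2 7 (4): add. Components now {1,3} {2,4,7} {5} {6}
5 7 (4): add. Components now {1,3} {2,4,5,7} {6}
3 5 (5): add. Components now {1,2,3,4,5,7} {6}
4 5 (7): skip — 4 and 5 already connected.
3 7 (8): skip — 3 and 7 already connected.
1 4 (15): skip — 1 and 4 already connected.
3 6 (15): add. Components now {1,2,3,4,5,6,7}
MST edges: 4 7, 1 3, 2 7, 5 7, 3 5, 3 6; total weight 2+3+4+4+5+15 = 33.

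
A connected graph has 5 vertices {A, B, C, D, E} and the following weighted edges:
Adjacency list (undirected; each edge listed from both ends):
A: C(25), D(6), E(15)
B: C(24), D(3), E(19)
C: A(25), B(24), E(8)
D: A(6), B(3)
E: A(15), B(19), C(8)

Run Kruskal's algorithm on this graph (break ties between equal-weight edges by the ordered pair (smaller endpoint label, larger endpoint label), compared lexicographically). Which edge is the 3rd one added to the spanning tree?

C-E

Kruskal's algorithm — process edges by increasing weight (ties by edge label):
B D (3): add. Components now {A} {B,D} {C} {E}
A D (6): add. Components now {A,B,D} {C} {E}
C E (8): add. Components now {A,B,D} {C,E}
A E (15): add. Components now {A,B,C,D,E}
The 3rd edge added is C E.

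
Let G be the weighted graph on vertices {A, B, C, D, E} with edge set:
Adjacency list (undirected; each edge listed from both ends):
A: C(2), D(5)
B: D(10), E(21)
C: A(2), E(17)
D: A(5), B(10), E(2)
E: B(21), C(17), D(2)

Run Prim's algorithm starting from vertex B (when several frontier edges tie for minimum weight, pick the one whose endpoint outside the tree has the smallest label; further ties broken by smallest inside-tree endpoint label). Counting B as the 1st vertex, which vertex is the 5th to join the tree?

C

Prim, starting at B.
Step 1: cheapest edge leaving the tree is B-D (10); add D.
Step 2: cheapest edge leaving the tree is D-E (2); add E.
Step 3: cheapest edge leaving the tree is A-D (5); add A.
Step 4: cheapest edge leaving the tree is A-C (2); add C.
Vertex order: B, D, E, A, C. The 5th vertex is C.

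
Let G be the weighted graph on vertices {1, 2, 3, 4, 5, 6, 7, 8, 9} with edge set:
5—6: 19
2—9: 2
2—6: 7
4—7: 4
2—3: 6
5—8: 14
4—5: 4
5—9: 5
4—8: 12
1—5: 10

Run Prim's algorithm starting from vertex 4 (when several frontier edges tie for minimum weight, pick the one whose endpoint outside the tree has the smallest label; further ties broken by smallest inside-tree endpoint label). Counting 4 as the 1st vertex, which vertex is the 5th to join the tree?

Grow the tree from 4 using Prim:
Step 1: frontier [4—5 4, 4—7 4, 4—8 12] → take 4—5 (4); add 5.
Step 2: frontier [4—7 4, 4—8 12, 5—9 5, 1—5 10, 5—8 14, 5—6 19] → take 4—7 (4); add 7.
Step 3: frontier [4—8 12, 5—9 5, 1—5 10, 5—8 14, 5—6 19] → take 5—9 (5); add 9.
Step 4: frontier [4—8 12, 1—5 10, 5—8 14, 5—6 19, 2—9 2] → take 2—9 (2); add 2.
Step 5: frontier [2—3 6, 2—6 7, 4—8 12, 1—5 10, 5—8 14, 5—6 19] → take 2—3 (6); add 3.
Step 6: frontier [2—6 7, 4—8 12, 1—5 10, 5—8 14, 5—6 19] → take 2—6 (7); add 6.
Step 7: frontier [4—8 12, 1—5 10, 5—8 14] → take 1—5 (10); add 1.
Step 8: frontier [4—8 12, 5—8 14] → take 4—8 (12); add 8.
Vertex order: 4, 5, 7, 9, 2, 3, 6, 1, 8. The 5th vertex is 2.

2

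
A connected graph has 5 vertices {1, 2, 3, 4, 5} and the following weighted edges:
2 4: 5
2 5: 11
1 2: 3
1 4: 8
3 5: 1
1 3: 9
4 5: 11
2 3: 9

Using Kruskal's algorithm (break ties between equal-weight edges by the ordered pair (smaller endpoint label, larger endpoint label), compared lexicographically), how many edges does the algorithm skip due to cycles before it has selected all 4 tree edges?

1

Kruskal: consider edges lightest-first.
3 5 (1): add — endpoints in different components.
1 2 (3): add — endpoints in different components.
2 4 (5): add — endpoints in different components.
1 4 (8): skip — 1 and 4 already connected.
1 3 (9): add — endpoints in different components.
Edges rejected before the tree was complete: 1.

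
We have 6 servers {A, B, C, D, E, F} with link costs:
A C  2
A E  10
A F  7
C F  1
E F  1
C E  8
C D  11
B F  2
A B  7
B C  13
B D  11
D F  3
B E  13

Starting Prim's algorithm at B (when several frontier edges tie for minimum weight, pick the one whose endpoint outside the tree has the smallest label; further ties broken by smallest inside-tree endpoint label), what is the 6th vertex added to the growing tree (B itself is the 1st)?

Prim, starting at B.
Step 1: frontier [B F 2, A B 7, B D 11, B C 13, B E 13] → take B F (2); add F.
Step 2: frontier [A B 7, B D 11, B C 13, B E 13, C F 1, E F 1, D F 3, A F 7] → take C F (1); add C.
Step 3: frontier [A B 7, B D 11, B E 13, A C 2, C E 8, C D 11, E F 1, D F 3, A F 7] → take E F (1); add E.
Step 4: frontier [A B 7, B D 11, A C 2, C D 11, A E 10, D F 3, A F 7] → take A C (2); add A.
Step 5: frontier [B D 11, C D 11, D F 3] → take D F (3); add D.
Vertex order: B, F, C, E, A, D. The 6th vertex is D.

D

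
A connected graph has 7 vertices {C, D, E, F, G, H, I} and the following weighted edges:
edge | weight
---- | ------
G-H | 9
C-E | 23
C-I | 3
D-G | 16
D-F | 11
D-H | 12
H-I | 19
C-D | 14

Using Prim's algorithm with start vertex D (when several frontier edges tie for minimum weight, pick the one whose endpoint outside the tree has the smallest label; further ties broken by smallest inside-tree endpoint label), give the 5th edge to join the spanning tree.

C-I

Grow the tree from D using Prim:
Step 1: frontier [D-F 11, D-H 12, C-D 14, D-G 16] → take D-F (11); add F.
Step 2: frontier [D-H 12, C-D 14, D-G 16] → take D-H (12); add H.
Step 3: frontier [C-D 14, D-G 16, G-H 9, H-I 19] → take G-H (9); add G.
Step 4: frontier [C-D 14, H-I 19] → take C-D (14); add C.
Step 5: frontier [C-I 3, C-E 23, H-I 19] → take C-I (3); add I.
Step 6: frontier [C-E 23] → take C-E (23); add E.
The 5th edge added is C-I.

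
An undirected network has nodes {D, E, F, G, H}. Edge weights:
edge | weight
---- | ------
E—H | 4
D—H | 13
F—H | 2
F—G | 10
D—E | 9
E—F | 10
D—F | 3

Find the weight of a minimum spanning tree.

19

Prim, starting at F.
Step 1: cheapest edge leaving the tree is F—H (2); add H.
Step 2: cheapest edge leaving the tree is D—F (3); add D.
Step 3: cheapest edge leaving the tree is E—H (4); add E.
Step 4: cheapest edge leaving the tree is F—G (10); add G.
MST edges: F—H, D—F, E—H, F—G; total weight 2+3+4+10 = 19.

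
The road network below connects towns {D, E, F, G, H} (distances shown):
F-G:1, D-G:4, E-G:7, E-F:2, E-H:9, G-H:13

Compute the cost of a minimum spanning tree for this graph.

Sort edges by weight, then run Kruskal:
F-G (1): add — endpoints in different components.
E-F (2): add — endpoints in different components.
D-G (4): add — endpoints in different components.
E-G (7): skip — E and G already connected.
E-H (9): add — endpoints in different components.
MST edges: F-G, E-F, D-G, E-H; total weight 1+2+4+9 = 16.

16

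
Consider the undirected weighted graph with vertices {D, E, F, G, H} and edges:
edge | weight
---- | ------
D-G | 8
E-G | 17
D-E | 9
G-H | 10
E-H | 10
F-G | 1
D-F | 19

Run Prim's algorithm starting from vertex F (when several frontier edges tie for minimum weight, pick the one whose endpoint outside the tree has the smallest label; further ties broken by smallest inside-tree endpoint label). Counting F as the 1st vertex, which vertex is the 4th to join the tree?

E

Grow the tree from F using Prim:
Step 1: frontier [F-G 1, D-F 19] → take F-G (1); add G.
Step 2: frontier [D-F 19, D-G 8, G-H 10, E-G 17] → take D-G (8); add D.
Step 3: frontier [D-E 9, G-H 10, E-G 17] → take D-E (9); add E.
Step 4: frontier [E-H 10, G-H 10] → take E-H (10); add H.
Vertex order: F, G, D, E, H. The 4th vertex is E.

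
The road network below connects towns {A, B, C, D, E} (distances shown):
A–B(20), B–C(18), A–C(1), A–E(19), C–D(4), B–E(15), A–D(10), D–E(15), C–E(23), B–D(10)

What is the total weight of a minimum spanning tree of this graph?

Sort edges by weight, then run Kruskal:
A–C (1): add — endpoints in different components.
C–D (4): add — endpoints in different components.
A–D (10): skip — A and D already connected.
B–D (10): add — endpoints in different components.
B–E (15): add — endpoints in different components.
MST edges: A–C, C–D, B–D, B–E; total weight 1+4+10+15 = 30.

30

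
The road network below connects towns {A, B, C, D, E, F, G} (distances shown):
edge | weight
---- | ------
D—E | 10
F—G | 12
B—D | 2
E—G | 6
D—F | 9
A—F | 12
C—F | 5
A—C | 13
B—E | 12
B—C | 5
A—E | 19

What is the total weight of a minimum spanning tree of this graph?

40

Kruskal: consider edges lightest-first.
B—D (2): add — endpoints in different components.
B—C (5): add — endpoints in different components.
C—F (5): add — endpoints in different components.
E—G (6): add — endpoints in different components.
D—F (9): skip — D and F already connected.
D—E (10): add — endpoints in different components.
A—F (12): add — endpoints in different components.
MST edges: B—D, B—C, C—F, E—G, D—E, A—F; total weight 2+5+5+6+10+12 = 40.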